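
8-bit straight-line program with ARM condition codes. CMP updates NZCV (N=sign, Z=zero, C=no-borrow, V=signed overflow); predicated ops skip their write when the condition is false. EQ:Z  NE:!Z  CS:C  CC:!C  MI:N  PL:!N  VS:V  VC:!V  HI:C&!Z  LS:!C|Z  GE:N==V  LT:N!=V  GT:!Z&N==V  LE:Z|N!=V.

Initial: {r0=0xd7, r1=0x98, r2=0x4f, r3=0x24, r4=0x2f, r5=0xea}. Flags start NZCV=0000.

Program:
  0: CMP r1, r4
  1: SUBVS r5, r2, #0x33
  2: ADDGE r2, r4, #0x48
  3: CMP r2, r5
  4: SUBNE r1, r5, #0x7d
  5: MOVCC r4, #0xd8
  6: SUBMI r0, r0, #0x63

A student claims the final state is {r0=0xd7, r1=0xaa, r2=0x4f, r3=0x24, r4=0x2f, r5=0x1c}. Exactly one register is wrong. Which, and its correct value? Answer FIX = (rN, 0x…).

FIX = (r1, 0x9f)

0: ✓ CMP  NZCV=0011
1: ✓ SUBVS  r5←0x1c
2: · ADDGE
3: ✓ CMP  NZCV=0010
4: ✓ SUBNE  r1←0x9f
5: · MOVCC
6: · SUBMI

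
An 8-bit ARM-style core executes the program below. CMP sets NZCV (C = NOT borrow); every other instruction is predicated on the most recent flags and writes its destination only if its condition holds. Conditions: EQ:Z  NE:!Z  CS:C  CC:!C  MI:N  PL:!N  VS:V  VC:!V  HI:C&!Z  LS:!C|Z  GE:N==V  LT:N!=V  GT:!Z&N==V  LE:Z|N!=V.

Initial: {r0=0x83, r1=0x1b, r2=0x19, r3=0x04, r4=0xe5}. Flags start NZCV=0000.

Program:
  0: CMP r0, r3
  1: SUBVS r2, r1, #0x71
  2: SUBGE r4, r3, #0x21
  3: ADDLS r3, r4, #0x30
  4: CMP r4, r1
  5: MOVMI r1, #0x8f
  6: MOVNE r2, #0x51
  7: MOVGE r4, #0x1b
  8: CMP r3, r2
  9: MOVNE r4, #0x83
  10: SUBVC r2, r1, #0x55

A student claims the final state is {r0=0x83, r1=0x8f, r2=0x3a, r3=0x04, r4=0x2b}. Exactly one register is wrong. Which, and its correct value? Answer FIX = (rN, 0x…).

FIX = (r4, 0x83)

[0] flags=0011 → (cmp)
[1] flags=0011 VS?T → r2=0xaa
[2] flags=0011 GE?F → skip
[3] flags=0011 LS?F → skip
[4] flags=1010 → (cmp)
[5] flags=1010 MI?T → r1=0x8f
[6] flags=1010 NE?T → r2=0x51
[7] flags=1010 GE?F → skip
[8] flags=1000 → (cmp)
[9] flags=1000 NE?T → r4=0x83
[10] flags=1000 VC?T → r2=0x3a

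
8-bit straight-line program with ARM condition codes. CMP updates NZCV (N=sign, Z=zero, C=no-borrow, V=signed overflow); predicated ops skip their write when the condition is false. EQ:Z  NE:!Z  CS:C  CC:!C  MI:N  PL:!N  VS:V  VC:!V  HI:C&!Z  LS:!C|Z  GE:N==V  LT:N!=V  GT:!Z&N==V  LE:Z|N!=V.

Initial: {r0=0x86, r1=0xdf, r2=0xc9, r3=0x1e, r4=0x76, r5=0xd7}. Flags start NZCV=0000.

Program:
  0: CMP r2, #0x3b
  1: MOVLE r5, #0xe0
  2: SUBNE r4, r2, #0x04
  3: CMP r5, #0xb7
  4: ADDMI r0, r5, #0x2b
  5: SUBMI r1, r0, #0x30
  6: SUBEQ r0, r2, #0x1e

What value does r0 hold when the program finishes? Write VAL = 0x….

0: ✓ CMP  NZCV=1010
1: ✓ MOVLE  r5←0xe0
2: ✓ SUBNE  r4←0xc5
3: ✓ CMP  NZCV=0010
4: · ADDMI
5: · SUBMI
6: · SUBEQ

VAL = 0x86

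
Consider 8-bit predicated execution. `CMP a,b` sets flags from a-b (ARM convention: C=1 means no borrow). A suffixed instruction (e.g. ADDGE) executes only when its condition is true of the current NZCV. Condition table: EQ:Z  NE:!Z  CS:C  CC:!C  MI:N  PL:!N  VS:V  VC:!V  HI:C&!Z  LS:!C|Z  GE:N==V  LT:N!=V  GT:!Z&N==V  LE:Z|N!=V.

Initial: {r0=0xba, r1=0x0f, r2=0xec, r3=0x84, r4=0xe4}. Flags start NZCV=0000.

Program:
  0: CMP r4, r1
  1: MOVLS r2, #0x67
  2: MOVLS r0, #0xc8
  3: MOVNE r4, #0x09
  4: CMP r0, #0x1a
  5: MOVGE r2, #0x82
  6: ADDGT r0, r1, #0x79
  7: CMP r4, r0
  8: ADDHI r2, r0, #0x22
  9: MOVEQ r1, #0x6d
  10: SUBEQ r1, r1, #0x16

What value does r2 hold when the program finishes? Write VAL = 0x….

0: ✓ CMP  NZCV=1010
1: · MOVLS
2: · MOVLS
3: ✓ MOVNE  r4←0x09
4: ✓ CMP  NZCV=1010
5: · MOVGE
6: · ADDGT
7: ✓ CMP  NZCV=0000
8: · ADDHI
9: · MOVEQ
10: · SUBEQ

VAL = 0xec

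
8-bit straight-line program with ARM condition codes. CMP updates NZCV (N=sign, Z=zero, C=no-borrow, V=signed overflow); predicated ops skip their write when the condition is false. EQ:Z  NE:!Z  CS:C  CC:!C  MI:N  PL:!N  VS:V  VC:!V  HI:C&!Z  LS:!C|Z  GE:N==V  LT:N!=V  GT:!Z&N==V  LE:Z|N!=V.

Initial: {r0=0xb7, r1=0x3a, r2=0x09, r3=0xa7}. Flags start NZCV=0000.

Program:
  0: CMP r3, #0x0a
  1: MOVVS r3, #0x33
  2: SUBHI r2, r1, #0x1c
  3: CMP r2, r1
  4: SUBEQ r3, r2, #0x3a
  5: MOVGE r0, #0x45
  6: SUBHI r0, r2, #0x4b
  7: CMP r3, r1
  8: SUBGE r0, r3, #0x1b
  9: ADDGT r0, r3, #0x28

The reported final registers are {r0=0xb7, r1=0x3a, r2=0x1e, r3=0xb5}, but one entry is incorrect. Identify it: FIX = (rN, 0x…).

FIX = (r3, 0xa7)

0: ✓ CMP  NZCV=1010
1: · MOVVS
2: ✓ SUBHI  r2←0x1e
3: ✓ CMP  NZCV=1000
4: · SUBEQ
5: · MOVGE
6: · SUBHI
7: ✓ CMP  NZCV=0011
8: · SUBGE
9: · ADDGT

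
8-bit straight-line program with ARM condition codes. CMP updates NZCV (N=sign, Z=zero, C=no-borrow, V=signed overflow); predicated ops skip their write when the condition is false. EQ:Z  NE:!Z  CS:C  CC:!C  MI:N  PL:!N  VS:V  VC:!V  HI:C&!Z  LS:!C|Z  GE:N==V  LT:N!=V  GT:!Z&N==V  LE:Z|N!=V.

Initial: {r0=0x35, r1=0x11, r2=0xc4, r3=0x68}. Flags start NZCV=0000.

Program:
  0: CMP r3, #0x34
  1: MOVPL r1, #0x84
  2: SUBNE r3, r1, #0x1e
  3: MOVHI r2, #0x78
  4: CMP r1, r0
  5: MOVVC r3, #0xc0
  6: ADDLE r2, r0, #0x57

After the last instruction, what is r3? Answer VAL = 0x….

VAL = 0x66

[0] flags=0010 → (cmp)
[1] flags=0010 PL?T → r1=0x84
[2] flags=0010 NE?T → r3=0x66
[3] flags=0010 HI?T → r2=0x78
[4] flags=0011 → (cmp)
[5] flags=0011 VC?F → skip
[6] flags=0011 LE?T → r2=0x8c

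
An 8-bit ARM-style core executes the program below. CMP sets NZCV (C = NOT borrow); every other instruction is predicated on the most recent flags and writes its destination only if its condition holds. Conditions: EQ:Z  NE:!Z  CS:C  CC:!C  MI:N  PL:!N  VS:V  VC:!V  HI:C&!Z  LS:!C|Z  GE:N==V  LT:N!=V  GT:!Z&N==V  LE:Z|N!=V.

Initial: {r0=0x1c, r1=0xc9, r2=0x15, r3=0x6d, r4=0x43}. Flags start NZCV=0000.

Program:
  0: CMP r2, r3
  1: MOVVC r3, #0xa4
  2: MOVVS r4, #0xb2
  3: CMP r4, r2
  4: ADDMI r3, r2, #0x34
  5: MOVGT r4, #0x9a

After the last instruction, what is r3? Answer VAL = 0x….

VAL = 0xa4

0: ✓ CMP  NZCV=1000
1: ✓ MOVVC  r3←0xa4
2: · MOVVS
3: ✓ CMP  NZCV=0010
4: · ADDMI
5: ✓ MOVGT  r4←0x9a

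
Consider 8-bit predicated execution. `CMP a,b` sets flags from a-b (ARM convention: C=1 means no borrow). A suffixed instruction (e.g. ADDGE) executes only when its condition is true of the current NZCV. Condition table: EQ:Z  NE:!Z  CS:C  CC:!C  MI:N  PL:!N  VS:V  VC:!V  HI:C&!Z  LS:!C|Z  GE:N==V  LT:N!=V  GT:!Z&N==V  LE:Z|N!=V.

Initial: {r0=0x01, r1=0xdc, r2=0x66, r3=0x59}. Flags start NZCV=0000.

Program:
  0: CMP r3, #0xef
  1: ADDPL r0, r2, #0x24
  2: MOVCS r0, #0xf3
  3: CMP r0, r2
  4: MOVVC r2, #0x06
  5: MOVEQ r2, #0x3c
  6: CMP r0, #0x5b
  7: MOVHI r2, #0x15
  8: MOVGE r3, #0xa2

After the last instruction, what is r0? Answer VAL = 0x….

VAL = 0x8a

0: ✓ CMP  NZCV=0000
1: ✓ ADDPL  r0←0x8a
2: · MOVCS
3: ✓ CMP  NZCV=0011
4: · MOVVC
5: · MOVEQ
6: ✓ CMP  NZCV=0011
7: ✓ MOVHI  r2←0x15
8: · MOVGE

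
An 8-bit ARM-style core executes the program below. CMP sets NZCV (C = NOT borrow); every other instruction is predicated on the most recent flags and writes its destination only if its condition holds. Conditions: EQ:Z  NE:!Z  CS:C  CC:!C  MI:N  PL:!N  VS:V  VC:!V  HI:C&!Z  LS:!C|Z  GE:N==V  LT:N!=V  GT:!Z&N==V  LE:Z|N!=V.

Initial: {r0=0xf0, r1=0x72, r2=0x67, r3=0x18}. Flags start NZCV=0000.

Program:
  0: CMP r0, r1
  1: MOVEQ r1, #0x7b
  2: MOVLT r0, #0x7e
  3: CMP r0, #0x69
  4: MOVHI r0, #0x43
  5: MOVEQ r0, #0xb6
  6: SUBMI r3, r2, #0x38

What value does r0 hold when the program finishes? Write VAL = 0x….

VAL = 0x43

0: ✓ CMP  NZCV=0011
1: · MOVEQ
2: ✓ MOVLT  r0←0x7e
3: ✓ CMP  NZCV=0010
4: ✓ MOVHI  r0←0x43
5: · MOVEQ
6: · SUBMI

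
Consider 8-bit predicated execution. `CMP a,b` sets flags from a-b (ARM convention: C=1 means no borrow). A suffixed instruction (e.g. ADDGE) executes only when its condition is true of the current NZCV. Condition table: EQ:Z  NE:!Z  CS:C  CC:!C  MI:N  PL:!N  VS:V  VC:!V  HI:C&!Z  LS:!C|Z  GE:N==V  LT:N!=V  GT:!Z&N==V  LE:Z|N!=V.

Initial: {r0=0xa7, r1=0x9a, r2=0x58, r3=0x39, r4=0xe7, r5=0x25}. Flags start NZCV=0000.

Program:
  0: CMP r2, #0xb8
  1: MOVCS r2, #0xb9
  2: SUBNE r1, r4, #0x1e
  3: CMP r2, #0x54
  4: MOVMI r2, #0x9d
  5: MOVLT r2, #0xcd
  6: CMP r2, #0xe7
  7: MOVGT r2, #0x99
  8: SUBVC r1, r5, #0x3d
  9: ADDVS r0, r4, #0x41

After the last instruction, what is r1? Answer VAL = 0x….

[0] flags=1001 → (cmp)
[1] flags=1001 CS?F → skip
[2] flags=1001 NE?T → r1=0xc9
[3] flags=0010 → (cmp)
[4] flags=0010 MI?F → skip
[5] flags=0010 LT?F → skip
[6] flags=0000 → (cmp)
[7] flags=0000 GT?T → r2=0x99
[8] flags=0000 VC?T → r1=0xe8
[9] flags=0000 VS?F → skip

VAL = 0xe8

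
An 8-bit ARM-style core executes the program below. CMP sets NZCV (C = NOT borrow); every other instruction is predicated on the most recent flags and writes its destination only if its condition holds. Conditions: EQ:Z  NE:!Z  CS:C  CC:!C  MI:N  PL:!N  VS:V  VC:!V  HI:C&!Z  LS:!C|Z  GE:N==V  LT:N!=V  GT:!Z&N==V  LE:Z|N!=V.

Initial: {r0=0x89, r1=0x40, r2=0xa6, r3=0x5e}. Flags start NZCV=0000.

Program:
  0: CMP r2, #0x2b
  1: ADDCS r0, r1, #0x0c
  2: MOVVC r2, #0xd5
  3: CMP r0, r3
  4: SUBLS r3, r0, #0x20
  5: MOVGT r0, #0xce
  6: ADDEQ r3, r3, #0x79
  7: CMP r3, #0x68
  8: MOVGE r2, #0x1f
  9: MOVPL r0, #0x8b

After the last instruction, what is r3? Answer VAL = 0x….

VAL = 0x2c

0: ✓ CMP  NZCV=0011
1: ✓ ADDCS  r0←0x4c
2: · MOVVC
3: ✓ CMP  NZCV=1000
4: ✓ SUBLS  r3←0x2c
5: · MOVGT
6: · ADDEQ
7: ✓ CMP  NZCV=1000
8: · MOVGE
9: · MOVPL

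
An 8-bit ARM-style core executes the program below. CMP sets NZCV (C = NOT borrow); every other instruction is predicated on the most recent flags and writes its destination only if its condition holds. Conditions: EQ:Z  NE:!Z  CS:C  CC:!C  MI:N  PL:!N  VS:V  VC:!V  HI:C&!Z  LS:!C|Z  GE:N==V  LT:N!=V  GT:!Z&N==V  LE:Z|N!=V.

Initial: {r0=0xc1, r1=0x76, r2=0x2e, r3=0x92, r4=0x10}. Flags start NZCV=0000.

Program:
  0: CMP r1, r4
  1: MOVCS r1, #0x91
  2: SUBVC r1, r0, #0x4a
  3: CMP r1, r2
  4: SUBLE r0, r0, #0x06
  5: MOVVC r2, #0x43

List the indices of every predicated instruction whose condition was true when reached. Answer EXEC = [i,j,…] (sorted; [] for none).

EXEC = [1,2,5]

0: ✓ CMP  NZCV=0010
1: ✓ MOVCS  r1←0x91
2: ✓ SUBVC  r1←0x77
3: ✓ CMP  NZCV=0010
4: · SUBLE
5: ✓ MOVVC  r2←0x43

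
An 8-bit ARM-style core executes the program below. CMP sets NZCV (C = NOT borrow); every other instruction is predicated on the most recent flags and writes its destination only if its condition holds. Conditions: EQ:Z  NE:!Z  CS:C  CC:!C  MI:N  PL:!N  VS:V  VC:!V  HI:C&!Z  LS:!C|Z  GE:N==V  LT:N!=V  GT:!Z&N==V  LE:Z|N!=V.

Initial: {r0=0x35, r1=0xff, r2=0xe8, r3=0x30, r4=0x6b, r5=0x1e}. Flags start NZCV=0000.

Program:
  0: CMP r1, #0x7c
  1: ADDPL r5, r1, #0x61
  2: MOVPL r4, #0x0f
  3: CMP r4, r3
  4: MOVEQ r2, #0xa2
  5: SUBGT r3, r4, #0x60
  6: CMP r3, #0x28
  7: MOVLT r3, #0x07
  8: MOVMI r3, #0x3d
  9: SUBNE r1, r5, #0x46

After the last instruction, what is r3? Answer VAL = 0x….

VAL = 0x3d

[0] flags=1010 → (cmp)
[1] flags=1010 PL?F → skip
[2] flags=1010 PL?F → skip
[3] flags=0010 → (cmp)
[4] flags=0010 EQ?F → skip
[5] flags=0010 GT?T → r3=0x0b
[6] flags=1000 → (cmp)
[7] flags=1000 LT?T → r3=0x07
[8] flags=1000 MI?T → r3=0x3d
[9] flags=1000 NE?T → r1=0xd8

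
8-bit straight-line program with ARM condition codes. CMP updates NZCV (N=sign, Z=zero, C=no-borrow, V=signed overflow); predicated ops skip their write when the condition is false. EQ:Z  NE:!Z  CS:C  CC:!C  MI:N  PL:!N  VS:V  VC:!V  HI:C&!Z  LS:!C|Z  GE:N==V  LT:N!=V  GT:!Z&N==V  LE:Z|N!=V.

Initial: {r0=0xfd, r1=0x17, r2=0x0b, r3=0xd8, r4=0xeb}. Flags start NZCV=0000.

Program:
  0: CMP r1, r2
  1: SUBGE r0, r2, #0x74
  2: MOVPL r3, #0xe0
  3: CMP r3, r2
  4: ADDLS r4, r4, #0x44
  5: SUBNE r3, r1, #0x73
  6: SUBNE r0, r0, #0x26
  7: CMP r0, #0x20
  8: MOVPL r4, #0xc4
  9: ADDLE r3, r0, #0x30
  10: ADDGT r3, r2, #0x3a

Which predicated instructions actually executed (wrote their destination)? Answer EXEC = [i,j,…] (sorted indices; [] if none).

0: ✓ CMP  NZCV=0010
1: ✓ SUBGE  r0←0x97
2: ✓ MOVPL  r3←0xe0
3: ✓ CMP  NZCV=1010
4: · ADDLS
5: ✓ SUBNE  r3←0xa4
6: ✓ SUBNE  r0←0x71
7: ✓ CMP  NZCV=0010
8: ✓ MOVPL  r4←0xc4
9: · ADDLE
10: ✓ ADDGT  r3←0x45

EXEC = [1,2,5,6,8,10]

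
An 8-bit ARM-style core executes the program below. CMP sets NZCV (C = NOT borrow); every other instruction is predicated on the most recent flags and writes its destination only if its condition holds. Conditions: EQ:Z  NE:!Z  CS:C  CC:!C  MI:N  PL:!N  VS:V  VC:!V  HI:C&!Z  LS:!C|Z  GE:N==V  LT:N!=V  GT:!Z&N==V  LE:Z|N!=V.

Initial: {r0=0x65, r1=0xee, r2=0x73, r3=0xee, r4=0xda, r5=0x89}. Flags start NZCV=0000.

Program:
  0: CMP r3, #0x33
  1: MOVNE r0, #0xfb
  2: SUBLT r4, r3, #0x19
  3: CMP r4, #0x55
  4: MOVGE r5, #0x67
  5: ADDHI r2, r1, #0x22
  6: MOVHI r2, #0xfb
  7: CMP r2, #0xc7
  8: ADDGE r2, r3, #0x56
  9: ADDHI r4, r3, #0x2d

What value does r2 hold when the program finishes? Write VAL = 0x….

VAL = 0x44

[0] flags=1010 → (cmp)
[1] flags=1010 NE?T → r0=0xfb
[2] flags=1010 LT?T → r4=0xd5
[3] flags=1010 → (cmp)
[4] flags=1010 GE?F → skip
[5] flags=1010 HI?T → r2=0x10
[6] flags=1010 HI?T → r2=0xfb
[7] flags=0010 → (cmp)
[8] flags=0010 GE?T → r2=0x44
[9] flags=0010 HI?T → r4=0x1b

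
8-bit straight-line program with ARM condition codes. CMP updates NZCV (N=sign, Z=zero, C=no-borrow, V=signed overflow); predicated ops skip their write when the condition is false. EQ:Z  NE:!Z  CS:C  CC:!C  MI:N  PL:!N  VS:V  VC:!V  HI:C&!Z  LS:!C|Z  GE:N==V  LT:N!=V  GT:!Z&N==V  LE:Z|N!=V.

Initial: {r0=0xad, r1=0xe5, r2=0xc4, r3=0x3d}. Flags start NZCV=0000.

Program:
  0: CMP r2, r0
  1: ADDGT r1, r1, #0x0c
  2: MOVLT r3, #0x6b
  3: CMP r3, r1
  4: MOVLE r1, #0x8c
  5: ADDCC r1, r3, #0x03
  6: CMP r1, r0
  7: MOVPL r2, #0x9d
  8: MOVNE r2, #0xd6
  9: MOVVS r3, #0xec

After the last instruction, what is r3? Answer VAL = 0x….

VAL = 0xec

0: ✓ CMP  NZCV=0010
1: ✓ ADDGT  r1←0xf1
2: · MOVLT
3: ✓ CMP  NZCV=0000
4: · MOVLE
5: ✓ ADDCC  r1←0x40
6: ✓ CMP  NZCV=1001
7: · MOVPL
8: ✓ MOVNE  r2←0xd6
9: ✓ MOVVS  r3←0xec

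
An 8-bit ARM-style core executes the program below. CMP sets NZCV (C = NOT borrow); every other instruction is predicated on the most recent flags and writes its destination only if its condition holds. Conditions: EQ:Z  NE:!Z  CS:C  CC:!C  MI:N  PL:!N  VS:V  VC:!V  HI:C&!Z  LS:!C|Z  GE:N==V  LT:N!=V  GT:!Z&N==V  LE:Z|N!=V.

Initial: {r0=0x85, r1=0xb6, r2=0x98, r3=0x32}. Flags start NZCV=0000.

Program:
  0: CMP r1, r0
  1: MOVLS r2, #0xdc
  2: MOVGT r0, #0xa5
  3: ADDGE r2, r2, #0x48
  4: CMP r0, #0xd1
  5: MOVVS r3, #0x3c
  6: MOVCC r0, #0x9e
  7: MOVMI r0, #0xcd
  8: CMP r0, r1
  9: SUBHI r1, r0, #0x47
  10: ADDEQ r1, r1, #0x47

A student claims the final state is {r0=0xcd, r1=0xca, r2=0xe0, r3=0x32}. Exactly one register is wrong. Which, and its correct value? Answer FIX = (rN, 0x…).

FIX = (r1, 0x86)

[0] flags=0010 → (cmp)
[1] flags=0010 LS?F → skip
[2] flags=0010 GT?T → r0=0xa5
[3] flags=0010 GE?T → r2=0xe0
[4] flags=1000 → (cmp)
[5] flags=1000 VS?F → skip
[6] flags=1000 CC?T → r0=0x9e
[7] flags=1000 MI?T → r0=0xcd
[8] flags=0010 → (cmp)
[9] flags=0010 HI?T → r1=0x86
[10] flags=0010 EQ?F → skip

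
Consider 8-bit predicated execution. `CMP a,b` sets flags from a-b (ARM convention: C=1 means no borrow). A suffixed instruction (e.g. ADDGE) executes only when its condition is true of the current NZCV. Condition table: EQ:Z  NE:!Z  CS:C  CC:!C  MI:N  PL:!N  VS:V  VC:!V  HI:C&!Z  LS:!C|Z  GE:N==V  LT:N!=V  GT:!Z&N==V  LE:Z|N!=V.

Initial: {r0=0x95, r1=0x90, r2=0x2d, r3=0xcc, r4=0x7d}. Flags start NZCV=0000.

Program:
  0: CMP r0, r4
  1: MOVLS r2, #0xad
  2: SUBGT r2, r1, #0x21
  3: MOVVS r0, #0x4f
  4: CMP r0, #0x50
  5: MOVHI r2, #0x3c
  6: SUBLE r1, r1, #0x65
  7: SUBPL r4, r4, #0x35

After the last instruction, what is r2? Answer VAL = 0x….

[0] flags=0011 → (cmp)
[1] flags=0011 LS?F → skip
[2] flags=0011 GT?F → skip
[3] flags=0011 VS?T → r0=0x4f
[4] flags=1000 → (cmp)
[5] flags=1000 HI?F → skip
[6] flags=1000 LE?T → r1=0x2b
[7] flags=1000 PL?F → skip

VAL = 0x2d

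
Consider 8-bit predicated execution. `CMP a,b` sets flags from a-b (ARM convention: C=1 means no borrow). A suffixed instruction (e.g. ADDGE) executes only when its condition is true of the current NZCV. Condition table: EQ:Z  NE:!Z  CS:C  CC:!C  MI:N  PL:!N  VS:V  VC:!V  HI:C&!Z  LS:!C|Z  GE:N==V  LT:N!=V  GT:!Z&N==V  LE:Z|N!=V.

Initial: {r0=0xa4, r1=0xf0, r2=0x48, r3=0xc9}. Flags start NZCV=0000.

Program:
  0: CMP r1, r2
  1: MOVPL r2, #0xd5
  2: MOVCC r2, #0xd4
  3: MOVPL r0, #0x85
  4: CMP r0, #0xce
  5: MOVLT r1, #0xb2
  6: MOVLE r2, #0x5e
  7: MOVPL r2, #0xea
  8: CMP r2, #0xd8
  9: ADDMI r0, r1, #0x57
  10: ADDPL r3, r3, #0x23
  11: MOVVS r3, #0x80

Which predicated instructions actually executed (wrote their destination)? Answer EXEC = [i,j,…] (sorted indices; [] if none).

[0] flags=1010 → (cmp)
[1] flags=1010 PL?F → skip
[2] flags=1010 CC?F → skip
[3] flags=1010 PL?F → skip
[4] flags=1000 → (cmp)
[5] flags=1000 LT?T → r1=0xb2
[6] flags=1000 LE?T → r2=0x5e
[7] flags=1000 PL?F → skip
[8] flags=1001 → (cmp)
[9] flags=1001 MI?T → r0=0x09
[10] flags=1001 PL?F → skip
[11] flags=1001 VS?T → r3=0x80

EXEC = [5,6,9,11]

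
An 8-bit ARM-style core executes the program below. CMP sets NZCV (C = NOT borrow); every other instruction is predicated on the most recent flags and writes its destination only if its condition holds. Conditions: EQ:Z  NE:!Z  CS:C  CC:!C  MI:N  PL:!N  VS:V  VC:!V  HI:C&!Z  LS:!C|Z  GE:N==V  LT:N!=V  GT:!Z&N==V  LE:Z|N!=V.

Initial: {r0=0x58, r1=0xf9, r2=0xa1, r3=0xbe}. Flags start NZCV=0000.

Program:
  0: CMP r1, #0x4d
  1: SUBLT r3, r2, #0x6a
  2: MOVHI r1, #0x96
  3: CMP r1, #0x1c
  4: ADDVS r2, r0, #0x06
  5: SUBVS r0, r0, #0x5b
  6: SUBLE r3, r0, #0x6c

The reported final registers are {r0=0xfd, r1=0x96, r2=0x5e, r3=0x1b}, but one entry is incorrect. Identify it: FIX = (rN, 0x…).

0: ✓ CMP  NZCV=1010
1: ✓ SUBLT  r3←0x37
2: ✓ MOVHI  r1←0x96
3: ✓ CMP  NZCV=0011
4: ✓ ADDVS  r2←0x5e
5: ✓ SUBVS  r0←0xfd
6: ✓ SUBLE  r3←0x91

FIX = (r3, 0x91)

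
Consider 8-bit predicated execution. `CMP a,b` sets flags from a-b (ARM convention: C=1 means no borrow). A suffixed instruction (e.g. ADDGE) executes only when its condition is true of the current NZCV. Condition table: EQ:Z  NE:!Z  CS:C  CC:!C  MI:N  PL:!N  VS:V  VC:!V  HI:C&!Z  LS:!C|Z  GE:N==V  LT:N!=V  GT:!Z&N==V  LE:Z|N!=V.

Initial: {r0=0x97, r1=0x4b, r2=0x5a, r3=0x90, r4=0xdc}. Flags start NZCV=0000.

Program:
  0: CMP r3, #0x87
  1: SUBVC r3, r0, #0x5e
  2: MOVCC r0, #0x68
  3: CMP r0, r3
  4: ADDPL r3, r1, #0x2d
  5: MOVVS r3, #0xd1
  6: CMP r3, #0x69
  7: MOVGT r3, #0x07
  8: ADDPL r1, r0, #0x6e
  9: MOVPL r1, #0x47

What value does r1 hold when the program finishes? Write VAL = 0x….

VAL = 0x47

[0] flags=0010 → (cmp)
[1] flags=0010 VC?T → r3=0x39
[2] flags=0010 CC?F → skip
[3] flags=0011 → (cmp)
[4] flags=0011 PL?T → r3=0x78
[5] flags=0011 VS?T → r3=0xd1
[6] flags=0011 → (cmp)
[7] flags=0011 GT?F → skip
[8] flags=0011 PL?T → r1=0x05
[9] flags=0011 PL?T → r1=0x47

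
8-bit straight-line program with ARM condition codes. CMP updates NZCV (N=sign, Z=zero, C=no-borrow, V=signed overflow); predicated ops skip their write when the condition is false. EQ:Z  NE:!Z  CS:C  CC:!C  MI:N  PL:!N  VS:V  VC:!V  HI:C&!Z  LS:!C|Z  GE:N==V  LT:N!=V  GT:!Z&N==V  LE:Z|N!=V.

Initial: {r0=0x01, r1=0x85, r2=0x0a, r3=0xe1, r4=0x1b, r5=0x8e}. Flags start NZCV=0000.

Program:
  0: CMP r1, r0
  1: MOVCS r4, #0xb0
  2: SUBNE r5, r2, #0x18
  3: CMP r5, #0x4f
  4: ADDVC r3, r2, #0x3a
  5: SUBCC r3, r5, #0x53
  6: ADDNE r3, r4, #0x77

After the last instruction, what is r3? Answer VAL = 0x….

VAL = 0x27

0: ✓ CMP  NZCV=1010
1: ✓ MOVCS  r4←0xb0
2: ✓ SUBNE  r5←0xf2
3: ✓ CMP  NZCV=1010
4: ✓ ADDVC  r3←0x44
5: · SUBCC
6: ✓ ADDNE  r3←0x27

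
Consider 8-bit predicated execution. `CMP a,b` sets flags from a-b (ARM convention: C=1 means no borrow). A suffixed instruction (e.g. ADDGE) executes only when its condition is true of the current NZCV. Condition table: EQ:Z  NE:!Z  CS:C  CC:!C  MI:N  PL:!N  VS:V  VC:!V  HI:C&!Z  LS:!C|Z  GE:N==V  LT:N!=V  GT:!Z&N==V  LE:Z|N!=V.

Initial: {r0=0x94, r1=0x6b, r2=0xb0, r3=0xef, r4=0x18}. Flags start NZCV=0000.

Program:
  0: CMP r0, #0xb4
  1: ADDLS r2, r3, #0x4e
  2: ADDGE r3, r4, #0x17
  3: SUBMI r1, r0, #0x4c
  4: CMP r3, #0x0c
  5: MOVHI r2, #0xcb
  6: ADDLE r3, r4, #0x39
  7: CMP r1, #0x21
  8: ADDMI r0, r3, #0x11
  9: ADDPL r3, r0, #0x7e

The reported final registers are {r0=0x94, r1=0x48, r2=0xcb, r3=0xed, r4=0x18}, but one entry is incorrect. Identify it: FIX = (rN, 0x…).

FIX = (r3, 0x12)

0: ✓ CMP  NZCV=1000
1: ✓ ADDLS  r2←0x3d
2: · ADDGE
3: ✓ SUBMI  r1←0x48
4: ✓ CMP  NZCV=1010
5: ✓ MOVHI  r2←0xcb
6: ✓ ADDLE  r3←0x51
7: ✓ CMP  NZCV=0010
8: · ADDMI
9: ✓ ADDPL  r3←0x12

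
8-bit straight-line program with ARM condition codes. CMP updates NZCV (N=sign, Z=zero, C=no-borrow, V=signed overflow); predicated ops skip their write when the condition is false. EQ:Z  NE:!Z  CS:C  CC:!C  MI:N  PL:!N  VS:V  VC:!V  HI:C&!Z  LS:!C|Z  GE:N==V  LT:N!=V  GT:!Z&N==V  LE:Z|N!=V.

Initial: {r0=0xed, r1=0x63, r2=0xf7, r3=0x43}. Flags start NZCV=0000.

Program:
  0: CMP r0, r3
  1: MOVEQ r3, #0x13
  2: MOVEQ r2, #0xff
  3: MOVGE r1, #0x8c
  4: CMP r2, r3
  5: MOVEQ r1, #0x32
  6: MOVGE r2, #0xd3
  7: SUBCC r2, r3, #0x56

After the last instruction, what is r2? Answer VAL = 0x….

[0] flags=1010 → (cmp)
[1] flags=1010 EQ?F → skip
[2] flags=1010 EQ?F → skip
[3] flags=1010 GE?F → skip
[4] flags=1010 → (cmp)
[5] flags=1010 EQ?F → skip
[6] flags=1010 GE?F → skip
[7] flags=1010 CC?F → skip

VAL = 0xf7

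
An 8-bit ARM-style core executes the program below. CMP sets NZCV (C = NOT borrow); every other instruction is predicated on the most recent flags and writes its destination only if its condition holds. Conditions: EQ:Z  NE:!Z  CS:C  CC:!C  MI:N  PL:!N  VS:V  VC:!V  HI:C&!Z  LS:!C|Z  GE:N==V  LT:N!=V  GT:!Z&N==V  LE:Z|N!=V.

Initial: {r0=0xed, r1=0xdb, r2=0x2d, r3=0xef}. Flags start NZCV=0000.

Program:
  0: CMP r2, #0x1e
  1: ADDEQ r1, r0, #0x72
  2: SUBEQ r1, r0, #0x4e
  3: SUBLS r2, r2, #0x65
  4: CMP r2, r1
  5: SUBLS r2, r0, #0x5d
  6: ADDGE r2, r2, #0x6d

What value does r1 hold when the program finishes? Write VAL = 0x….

[0] flags=0010 → (cmp)
[1] flags=0010 EQ?F → skip
[2] flags=0010 EQ?F → skip
[3] flags=0010 LS?F → skip
[4] flags=0000 → (cmp)
[5] flags=0000 LS?T → r2=0x90
[6] flags=0000 GE?T → r2=0xfd

VAL = 0xdb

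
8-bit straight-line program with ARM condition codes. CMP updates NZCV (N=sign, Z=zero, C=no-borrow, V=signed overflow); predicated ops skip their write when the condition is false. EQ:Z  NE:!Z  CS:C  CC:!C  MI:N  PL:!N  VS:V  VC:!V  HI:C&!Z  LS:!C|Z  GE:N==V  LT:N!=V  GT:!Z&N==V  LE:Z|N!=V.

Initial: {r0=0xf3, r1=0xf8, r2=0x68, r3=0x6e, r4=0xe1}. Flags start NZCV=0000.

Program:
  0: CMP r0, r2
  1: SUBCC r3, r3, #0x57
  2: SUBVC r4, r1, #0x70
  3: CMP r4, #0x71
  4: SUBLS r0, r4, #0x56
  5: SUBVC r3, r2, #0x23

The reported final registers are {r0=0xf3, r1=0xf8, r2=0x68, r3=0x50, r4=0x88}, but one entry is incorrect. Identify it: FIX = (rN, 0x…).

[0] flags=1010 → (cmp)
[1] flags=1010 CC?F → skip
[2] flags=1010 VC?T → r4=0x88
[3] flags=0011 → (cmp)
[4] flags=0011 LS?F → skip
[5] flags=0011 VC?F → skip

FIX = (r3, 0x6e)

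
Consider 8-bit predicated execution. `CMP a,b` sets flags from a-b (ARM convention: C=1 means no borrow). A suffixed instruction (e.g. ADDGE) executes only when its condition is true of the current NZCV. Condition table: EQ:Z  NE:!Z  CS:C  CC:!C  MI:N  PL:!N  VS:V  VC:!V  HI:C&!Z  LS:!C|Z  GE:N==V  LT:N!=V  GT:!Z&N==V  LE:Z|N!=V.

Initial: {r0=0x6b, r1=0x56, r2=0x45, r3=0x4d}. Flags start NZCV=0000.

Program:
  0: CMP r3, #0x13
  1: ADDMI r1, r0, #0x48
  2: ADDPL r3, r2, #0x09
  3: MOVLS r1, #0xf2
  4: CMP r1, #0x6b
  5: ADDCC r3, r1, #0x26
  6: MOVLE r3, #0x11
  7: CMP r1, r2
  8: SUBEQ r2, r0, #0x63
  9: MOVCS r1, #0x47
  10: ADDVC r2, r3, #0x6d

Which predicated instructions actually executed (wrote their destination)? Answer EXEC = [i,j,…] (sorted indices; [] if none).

EXEC = [2,5,6,9,10]

0: ✓ CMP  NZCV=0010
1: · ADDMI
2: ✓ ADDPL  r3←0x4e
3: · MOVLS
4: ✓ CMP  NZCV=1000
5: ✓ ADDCC  r3←0x7c
6: ✓ MOVLE  r3←0x11
7: ✓ CMP  NZCV=0010
8: · SUBEQ
9: ✓ MOVCS  r1←0x47
10: ✓ ADDVC  r2←0x7e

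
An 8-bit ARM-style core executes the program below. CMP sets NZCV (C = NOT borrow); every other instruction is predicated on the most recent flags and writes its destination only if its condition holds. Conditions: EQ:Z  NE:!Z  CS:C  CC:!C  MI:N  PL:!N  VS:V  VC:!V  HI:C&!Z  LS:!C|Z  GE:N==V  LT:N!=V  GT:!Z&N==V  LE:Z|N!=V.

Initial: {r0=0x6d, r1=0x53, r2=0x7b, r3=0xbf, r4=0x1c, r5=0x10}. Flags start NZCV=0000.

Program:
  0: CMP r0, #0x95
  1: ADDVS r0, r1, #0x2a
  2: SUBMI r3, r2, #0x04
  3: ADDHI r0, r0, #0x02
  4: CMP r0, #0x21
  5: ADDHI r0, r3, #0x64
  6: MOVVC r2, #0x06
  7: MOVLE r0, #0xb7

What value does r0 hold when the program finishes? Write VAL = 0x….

0: ✓ CMP  NZCV=1001
1: ✓ ADDVS  r0←0x7d
2: ✓ SUBMI  r3←0x77
3: · ADDHI
4: ✓ CMP  NZCV=0010
5: ✓ ADDHI  r0←0xdb
6: ✓ MOVVC  r2←0x06
7: · MOVLE

VAL = 0xdb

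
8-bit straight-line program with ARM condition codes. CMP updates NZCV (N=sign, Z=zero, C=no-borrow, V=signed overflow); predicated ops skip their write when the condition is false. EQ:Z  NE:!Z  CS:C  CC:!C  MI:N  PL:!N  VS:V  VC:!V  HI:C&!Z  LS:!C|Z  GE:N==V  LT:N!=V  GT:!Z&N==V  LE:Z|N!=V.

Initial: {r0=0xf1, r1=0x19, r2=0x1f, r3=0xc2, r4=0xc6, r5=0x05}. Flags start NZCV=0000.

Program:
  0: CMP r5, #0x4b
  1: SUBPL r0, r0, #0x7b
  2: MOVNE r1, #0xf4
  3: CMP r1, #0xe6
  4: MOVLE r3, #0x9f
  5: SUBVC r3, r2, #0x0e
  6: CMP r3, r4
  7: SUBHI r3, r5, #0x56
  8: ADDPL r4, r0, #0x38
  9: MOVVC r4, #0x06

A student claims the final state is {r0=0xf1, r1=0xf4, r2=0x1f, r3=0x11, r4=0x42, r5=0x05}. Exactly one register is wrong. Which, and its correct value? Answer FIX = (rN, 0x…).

0: ✓ CMP  NZCV=1000
1: · SUBPL
2: ✓ MOVNE  r1←0xf4
3: ✓ CMP  NZCV=0010
4: · MOVLE
5: ✓ SUBVC  r3←0x11
6: ✓ CMP  NZCV=0000
7: · SUBHI
8: ✓ ADDPL  r4←0x29
9: ✓ MOVVC  r4←0x06

FIX = (r4, 0x06)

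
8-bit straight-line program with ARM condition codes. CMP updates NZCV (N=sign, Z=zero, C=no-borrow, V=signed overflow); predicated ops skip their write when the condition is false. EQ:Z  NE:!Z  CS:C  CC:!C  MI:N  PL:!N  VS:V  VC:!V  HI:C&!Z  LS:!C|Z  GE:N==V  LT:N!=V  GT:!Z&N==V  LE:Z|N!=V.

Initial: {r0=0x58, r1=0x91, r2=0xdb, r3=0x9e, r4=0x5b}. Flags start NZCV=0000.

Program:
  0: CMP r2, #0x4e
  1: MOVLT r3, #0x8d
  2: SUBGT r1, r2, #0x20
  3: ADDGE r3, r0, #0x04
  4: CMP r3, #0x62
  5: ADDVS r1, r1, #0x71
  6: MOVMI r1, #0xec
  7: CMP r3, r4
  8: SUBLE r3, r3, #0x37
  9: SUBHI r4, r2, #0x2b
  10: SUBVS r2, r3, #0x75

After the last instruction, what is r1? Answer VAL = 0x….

0: ✓ CMP  NZCV=1010
1: ✓ MOVLT  r3←0x8d
2: · SUBGT
3: · ADDGE
4: ✓ CMP  NZCV=0011
5: ✓ ADDVS  r1←0x02
6: · MOVMI
7: ✓ CMP  NZCV=0011
8: ✓ SUBLE  r3←0x56
9: ✓ SUBHI  r4←0xb0
10: ✓ SUBVS  r2←0xe1

VAL = 0x02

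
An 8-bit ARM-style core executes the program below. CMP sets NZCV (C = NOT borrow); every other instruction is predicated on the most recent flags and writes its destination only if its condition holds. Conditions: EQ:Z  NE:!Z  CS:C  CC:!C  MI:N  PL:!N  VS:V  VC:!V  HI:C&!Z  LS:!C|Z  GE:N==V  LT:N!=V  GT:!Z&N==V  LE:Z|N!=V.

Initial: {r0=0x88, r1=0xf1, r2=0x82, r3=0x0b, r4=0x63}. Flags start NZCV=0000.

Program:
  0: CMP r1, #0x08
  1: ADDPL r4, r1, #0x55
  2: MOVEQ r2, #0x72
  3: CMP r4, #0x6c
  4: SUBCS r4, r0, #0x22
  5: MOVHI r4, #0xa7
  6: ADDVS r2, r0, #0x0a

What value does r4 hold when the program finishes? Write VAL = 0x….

VAL = 0x63

[0] flags=1010 → (cmp)
[1] flags=1010 PL?F → skip
[2] flags=1010 EQ?F → skip
[3] flags=1000 → (cmp)
[4] flags=1000 CS?F → skip
[5] flags=1000 HI?F → skip
[6] flags=1000 VS?F → skip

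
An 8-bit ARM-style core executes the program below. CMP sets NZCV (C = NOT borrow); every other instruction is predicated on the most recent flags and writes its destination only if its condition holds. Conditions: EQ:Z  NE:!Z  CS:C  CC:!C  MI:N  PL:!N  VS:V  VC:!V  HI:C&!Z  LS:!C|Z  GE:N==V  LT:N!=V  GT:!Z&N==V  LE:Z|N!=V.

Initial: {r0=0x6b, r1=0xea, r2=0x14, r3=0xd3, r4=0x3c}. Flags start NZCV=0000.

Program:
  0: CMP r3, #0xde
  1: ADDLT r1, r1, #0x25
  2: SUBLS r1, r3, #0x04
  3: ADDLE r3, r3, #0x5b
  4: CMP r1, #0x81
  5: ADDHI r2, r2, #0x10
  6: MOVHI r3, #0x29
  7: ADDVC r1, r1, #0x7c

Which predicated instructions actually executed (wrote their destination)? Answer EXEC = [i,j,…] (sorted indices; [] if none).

EXEC = [1,2,3,5,6,7]

[0] flags=1000 → (cmp)
[1] flags=1000 LT?T → r1=0x0f
[2] flags=1000 LS?T → r1=0xcf
[3] flags=1000 LE?T → r3=0x2e
[4] flags=0010 → (cmp)
[5] flags=0010 HI?T → r2=0x24
[6] flags=0010 HI?T → r3=0x29
[7] flags=0010 VC?T → r1=0x4b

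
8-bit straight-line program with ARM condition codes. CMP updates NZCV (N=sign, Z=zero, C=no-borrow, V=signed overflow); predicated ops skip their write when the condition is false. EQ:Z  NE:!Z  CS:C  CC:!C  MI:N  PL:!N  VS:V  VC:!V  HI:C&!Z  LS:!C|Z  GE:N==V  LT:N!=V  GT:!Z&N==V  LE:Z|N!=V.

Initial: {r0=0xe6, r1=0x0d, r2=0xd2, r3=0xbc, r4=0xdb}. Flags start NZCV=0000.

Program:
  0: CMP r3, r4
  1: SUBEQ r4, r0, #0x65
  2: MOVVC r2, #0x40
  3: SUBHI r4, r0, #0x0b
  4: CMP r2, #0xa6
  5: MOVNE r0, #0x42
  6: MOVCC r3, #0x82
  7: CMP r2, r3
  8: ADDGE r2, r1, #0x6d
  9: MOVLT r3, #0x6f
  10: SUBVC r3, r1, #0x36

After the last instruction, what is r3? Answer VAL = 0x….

[0] flags=1000 → (cmp)
[1] flags=1000 EQ?F → skip
[2] flags=1000 VC?T → r2=0x40
[3] flags=1000 HI?F → skip
[4] flags=1001 → (cmp)
[5] flags=1001 NE?T → r0=0x42
[6] flags=1001 CC?T → r3=0x82
[7] flags=1001 → (cmp)
[8] flags=1001 GE?T → r2=0x7a
[9] flags=1001 LT?F → skip
[10] flags=1001 VC?F → skip

VAL = 0x82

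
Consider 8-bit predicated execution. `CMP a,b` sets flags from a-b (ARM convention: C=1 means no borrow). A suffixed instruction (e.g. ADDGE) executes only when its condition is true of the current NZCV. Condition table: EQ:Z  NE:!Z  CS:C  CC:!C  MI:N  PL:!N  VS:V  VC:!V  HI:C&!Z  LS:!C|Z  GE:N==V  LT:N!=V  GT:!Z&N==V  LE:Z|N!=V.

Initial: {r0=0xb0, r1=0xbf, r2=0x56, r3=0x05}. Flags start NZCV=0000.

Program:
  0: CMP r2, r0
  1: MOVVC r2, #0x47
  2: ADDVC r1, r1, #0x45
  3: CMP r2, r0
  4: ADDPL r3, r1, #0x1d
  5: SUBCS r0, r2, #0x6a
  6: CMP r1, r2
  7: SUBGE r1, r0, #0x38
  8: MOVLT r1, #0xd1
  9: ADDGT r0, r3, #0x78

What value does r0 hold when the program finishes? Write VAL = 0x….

VAL = 0xb0

0: ✓ CMP  NZCV=1001
1: · MOVVC
2: · ADDVC
3: ✓ CMP  NZCV=1001
4: · ADDPL
5: · SUBCS
6: ✓ CMP  NZCV=0011
7: · SUBGE
8: ✓ MOVLT  r1←0xd1
9: · ADDGT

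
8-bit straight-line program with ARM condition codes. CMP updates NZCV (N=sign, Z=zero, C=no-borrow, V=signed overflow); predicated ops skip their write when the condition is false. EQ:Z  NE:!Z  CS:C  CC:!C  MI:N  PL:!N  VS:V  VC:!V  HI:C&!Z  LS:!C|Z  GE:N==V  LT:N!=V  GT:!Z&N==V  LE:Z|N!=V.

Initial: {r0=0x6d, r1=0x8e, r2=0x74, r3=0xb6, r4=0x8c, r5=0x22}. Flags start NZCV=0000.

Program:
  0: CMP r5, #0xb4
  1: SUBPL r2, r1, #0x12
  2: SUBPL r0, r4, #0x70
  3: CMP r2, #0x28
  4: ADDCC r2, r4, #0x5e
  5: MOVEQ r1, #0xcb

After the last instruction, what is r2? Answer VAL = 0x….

VAL = 0x7c

0: ✓ CMP  NZCV=0000
1: ✓ SUBPL  r2←0x7c
2: ✓ SUBPL  r0←0x1c
3: ✓ CMP  NZCV=0010
4: · ADDCC
5: · MOVEQ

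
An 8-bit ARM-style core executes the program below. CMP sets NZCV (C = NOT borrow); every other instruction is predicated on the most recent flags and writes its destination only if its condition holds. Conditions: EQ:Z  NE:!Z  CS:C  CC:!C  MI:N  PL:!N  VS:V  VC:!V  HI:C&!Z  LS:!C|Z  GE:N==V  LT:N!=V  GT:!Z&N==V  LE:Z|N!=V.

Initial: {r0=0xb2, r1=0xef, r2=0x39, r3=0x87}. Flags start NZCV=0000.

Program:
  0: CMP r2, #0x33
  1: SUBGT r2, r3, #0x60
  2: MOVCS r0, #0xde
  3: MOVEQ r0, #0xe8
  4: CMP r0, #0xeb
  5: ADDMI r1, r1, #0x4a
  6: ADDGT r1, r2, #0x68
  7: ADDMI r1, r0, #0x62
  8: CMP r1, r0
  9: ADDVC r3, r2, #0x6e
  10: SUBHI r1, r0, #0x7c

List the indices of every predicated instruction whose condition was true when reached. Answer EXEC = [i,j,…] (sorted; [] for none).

EXEC = [1,2,5,7,9]

[0] flags=0010 → (cmp)
[1] flags=0010 GT?T → r2=0x27
[2] flags=0010 CS?T → r0=0xde
[3] flags=0010 EQ?F → skip
[4] flags=1000 → (cmp)
[5] flags=1000 MI?T → r1=0x39
[6] flags=1000 GT?F → skip
[7] flags=1000 MI?T → r1=0x40
[8] flags=0000 → (cmp)
[9] flags=0000 VC?T → r3=0x95
[10] flags=0000 HI?F → skip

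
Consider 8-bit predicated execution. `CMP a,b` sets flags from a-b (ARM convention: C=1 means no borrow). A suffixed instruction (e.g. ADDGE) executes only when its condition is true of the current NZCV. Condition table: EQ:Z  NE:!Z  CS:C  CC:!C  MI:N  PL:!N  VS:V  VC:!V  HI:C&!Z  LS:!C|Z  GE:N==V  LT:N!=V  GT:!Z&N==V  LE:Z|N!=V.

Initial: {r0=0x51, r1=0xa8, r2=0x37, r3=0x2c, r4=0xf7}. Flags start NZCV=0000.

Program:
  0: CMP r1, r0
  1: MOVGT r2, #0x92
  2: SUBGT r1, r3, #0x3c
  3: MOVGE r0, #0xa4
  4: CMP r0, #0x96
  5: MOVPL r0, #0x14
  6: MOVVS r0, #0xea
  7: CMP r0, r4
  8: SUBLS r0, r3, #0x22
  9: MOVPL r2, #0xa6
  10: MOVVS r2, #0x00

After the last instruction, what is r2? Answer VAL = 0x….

VAL = 0x37

[0] flags=0011 → (cmp)
[1] flags=0011 GT?F → skip
[2] flags=0011 GT?F → skip
[3] flags=0011 GE?F → skip
[4] flags=1001 → (cmp)
[5] flags=1001 PL?F → skip
[6] flags=1001 VS?T → r0=0xea
[7] flags=1000 → (cmp)
[8] flags=1000 LS?T → r0=0x0a
[9] flags=1000 PL?F → skip
[10] flags=1000 VS?F → skip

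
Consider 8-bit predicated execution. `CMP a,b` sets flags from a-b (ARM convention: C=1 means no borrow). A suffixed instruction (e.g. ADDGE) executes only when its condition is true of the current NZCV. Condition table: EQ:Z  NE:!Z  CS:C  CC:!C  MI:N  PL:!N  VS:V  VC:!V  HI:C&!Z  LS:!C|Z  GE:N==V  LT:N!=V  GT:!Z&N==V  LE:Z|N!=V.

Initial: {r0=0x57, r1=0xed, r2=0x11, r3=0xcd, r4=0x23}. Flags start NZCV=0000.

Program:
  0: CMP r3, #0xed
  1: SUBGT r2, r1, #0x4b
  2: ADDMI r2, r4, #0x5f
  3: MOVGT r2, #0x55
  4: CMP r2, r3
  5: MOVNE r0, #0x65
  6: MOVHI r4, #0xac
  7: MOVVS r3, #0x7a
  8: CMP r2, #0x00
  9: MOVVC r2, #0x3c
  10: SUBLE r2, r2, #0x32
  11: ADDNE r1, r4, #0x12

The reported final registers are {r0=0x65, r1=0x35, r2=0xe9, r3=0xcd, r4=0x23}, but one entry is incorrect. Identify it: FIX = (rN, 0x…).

0: ✓ CMP  NZCV=1000
1: · SUBGT
2: ✓ ADDMI  r2←0x82
3: · MOVGT
4: ✓ CMP  NZCV=1000
5: ✓ MOVNE  r0←0x65
6: · MOVHI
7: · MOVVS
8: ✓ CMP  NZCV=1010
9: ✓ MOVVC  r2←0x3c
10: ✓ SUBLE  r2←0x0a
11: ✓ ADDNE  r1←0x35

FIX = (r2, 0x0a)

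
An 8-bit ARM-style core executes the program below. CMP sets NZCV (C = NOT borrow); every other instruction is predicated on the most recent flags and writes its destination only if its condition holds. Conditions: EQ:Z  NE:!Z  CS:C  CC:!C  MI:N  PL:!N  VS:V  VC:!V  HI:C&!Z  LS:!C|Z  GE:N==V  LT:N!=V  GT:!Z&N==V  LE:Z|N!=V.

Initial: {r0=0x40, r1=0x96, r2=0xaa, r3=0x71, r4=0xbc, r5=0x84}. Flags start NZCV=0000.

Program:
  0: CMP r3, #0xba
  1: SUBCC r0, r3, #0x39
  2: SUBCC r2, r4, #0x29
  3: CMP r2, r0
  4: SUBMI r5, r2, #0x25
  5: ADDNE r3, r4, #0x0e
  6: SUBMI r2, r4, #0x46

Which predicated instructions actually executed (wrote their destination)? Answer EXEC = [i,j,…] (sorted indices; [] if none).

EXEC = [1,2,5]

[0] flags=1001 → (cmp)
[1] flags=1001 CC?T → r0=0x38
[2] flags=1001 CC?T → r2=0x93
[3] flags=0011 → (cmp)
[4] flags=0011 MI?F → skip
[5] flags=0011 NE?T → r3=0xca
[6] flags=0011 MI?F → skip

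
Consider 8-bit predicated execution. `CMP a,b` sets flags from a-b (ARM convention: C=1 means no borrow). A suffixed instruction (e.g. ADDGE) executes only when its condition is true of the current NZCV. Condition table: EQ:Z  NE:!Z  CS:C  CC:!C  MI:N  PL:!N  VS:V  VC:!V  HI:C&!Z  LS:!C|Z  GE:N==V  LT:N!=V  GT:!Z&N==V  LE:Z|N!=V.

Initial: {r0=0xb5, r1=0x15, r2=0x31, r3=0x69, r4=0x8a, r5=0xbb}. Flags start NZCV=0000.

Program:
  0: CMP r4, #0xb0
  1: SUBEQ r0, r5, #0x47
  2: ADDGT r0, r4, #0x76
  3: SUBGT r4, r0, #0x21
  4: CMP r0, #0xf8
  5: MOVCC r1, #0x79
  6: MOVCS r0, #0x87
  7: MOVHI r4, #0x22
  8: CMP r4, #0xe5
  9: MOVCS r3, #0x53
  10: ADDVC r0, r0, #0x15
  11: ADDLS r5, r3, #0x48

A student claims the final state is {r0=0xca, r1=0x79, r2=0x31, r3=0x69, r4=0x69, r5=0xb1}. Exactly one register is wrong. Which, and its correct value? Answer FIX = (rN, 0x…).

FIX = (r4, 0x8a)

0: ✓ CMP  NZCV=1000
1: · SUBEQ
2: · ADDGT
3: · SUBGT
4: ✓ CMP  NZCV=1000
5: ✓ MOVCC  r1←0x79
6: · MOVCS
7: · MOVHI
8: ✓ CMP  NZCV=1000
9: · MOVCS
10: ✓ ADDVC  r0←0xca
11: ✓ ADDLS  r5←0xb1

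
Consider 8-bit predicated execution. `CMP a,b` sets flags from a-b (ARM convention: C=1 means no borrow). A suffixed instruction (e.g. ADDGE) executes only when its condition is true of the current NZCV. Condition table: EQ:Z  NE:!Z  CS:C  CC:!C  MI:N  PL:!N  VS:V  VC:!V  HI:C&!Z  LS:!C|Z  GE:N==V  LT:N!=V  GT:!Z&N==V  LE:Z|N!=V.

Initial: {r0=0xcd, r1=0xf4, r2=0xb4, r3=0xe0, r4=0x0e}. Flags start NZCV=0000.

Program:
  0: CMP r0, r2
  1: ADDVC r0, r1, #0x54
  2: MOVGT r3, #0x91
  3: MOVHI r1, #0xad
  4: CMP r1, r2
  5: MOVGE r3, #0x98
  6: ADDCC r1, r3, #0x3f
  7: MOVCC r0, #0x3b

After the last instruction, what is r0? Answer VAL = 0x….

VAL = 0x3b

0: ✓ CMP  NZCV=0010
1: ✓ ADDVC  r0←0x48
2: ✓ MOVGT  r3←0x91
3: ✓ MOVHI  r1←0xad
4: ✓ CMP  NZCV=1000
5: · MOVGE
6: ✓ ADDCC  r1←0xd0
7: ✓ MOVCC  r0←0x3b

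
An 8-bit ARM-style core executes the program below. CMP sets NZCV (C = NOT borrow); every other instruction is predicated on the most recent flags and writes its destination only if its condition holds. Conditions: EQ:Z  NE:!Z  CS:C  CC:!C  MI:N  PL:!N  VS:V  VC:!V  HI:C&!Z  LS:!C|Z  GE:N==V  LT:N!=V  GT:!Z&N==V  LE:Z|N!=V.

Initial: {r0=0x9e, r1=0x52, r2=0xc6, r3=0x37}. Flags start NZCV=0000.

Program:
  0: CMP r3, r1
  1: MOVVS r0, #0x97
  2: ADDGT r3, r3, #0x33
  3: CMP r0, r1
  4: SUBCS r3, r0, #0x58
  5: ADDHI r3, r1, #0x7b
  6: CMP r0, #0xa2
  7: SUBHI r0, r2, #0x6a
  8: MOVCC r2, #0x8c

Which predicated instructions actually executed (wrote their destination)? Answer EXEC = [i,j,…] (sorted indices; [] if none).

[0] flags=1000 → (cmp)
[1] flags=1000 VS?F → skip
[2] flags=1000 GT?F → skip
[3] flags=0011 → (cmp)
[4] flags=0011 CS?T → r3=0x46
[5] flags=0011 HI?T → r3=0xcd
[6] flags=1000 → (cmp)
[7] flags=1000 HI?F → skip
[8] flags=1000 CC?T → r2=0x8c

EXEC = [4,5,8]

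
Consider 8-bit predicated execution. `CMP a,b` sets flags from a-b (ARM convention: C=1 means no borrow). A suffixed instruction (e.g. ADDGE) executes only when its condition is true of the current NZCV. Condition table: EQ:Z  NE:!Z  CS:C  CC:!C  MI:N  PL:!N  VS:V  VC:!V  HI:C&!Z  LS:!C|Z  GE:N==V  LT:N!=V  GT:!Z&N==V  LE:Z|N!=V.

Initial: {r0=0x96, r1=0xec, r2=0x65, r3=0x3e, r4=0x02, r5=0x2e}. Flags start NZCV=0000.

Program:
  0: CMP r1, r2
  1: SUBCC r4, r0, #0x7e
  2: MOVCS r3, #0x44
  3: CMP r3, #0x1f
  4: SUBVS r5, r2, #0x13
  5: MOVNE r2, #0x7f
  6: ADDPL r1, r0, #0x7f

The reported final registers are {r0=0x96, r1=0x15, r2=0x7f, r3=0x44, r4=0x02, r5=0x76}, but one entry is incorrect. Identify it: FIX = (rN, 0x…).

FIX = (r5, 0x2e)

0: ✓ CMP  NZCV=1010
1: · SUBCC
2: ✓ MOVCS  r3←0x44
3: ✓ CMP  NZCV=0010
4: · SUBVS
5: ✓ MOVNE  r2←0x7f
6: ✓ ADDPL  r1←0x15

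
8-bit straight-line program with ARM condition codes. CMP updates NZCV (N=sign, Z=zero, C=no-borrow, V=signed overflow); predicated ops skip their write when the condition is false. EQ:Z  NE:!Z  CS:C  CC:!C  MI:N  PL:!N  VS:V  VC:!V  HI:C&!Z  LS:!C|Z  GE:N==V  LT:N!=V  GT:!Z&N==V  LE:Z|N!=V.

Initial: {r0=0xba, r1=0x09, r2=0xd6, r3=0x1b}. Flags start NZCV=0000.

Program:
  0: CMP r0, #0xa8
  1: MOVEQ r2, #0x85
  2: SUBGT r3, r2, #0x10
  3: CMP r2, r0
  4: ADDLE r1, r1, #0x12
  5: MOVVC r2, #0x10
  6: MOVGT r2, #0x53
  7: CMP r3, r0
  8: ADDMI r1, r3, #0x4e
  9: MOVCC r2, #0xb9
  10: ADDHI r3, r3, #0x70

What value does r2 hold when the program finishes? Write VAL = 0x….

0: ✓ CMP  NZCV=0010
1: · MOVEQ
2: ✓ SUBGT  r3←0xc6
3: ✓ CMP  NZCV=0010
4: · ADDLE
5: ✓ MOVVC  r2←0x10
6: ✓ MOVGT  r2←0x53
7: ✓ CMP  NZCV=0010
8: · ADDMI
9: · MOVCC
10: ✓ ADDHI  r3←0x36

VAL = 0x53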